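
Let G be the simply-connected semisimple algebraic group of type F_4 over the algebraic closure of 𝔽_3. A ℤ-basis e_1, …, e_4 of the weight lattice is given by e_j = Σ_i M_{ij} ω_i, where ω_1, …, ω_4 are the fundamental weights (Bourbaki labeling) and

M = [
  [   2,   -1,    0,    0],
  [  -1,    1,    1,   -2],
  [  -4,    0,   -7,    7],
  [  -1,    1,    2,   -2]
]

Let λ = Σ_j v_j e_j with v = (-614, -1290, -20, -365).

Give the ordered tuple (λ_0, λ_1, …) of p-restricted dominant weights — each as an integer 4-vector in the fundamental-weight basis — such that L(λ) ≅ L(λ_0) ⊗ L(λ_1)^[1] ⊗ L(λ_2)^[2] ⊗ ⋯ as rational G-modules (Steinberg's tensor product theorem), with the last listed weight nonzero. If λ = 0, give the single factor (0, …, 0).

((2, 1, 2, 2), (2, 2, 1, 1), (0, 0, 1, 1), (2, 1, 1, 0))

Change of basis e → ω: c = M·v where v = (-614, -1290, -20, -365):
  c_1 = 2*-614 + -1*-1290 + 0*-20 + 0*-365 = 62
  c_2 = -1*-614 + 1*-1290 + 1*-20 + -2*-365 = 34
  c_3 = -4*-614 + 0*-1290 + -7*-20 + 7*-365 = 41
  c_4 = -1*-614 + 1*-1290 + 2*-20 + -2*-365 = 14
p = 3; digits c_i = Σ_j d_{ij}·3^j, 0 ≤ d_{ij} < 3:
  c_1 = 62 = 2·3^0 + 2·3^1 + 0·3^2 + 2·3^3
  c_2 = 34 = 1·3^0 + 2·3^1 + 0·3^2 + 1·3^3
  c_3 = 41 = 2·3^0 + 1·3^1 + 1·3^2 + 1·3^3
  c_4 = 14 = 2·3^0 + 1·3^1 + 1·3^2
λ_0 = (2, 1, 2, 2)
λ_1 = (2, 2, 1, 1)
λ_2 = (0, 0, 1, 1)
λ_3 = (2, 1, 1, 0)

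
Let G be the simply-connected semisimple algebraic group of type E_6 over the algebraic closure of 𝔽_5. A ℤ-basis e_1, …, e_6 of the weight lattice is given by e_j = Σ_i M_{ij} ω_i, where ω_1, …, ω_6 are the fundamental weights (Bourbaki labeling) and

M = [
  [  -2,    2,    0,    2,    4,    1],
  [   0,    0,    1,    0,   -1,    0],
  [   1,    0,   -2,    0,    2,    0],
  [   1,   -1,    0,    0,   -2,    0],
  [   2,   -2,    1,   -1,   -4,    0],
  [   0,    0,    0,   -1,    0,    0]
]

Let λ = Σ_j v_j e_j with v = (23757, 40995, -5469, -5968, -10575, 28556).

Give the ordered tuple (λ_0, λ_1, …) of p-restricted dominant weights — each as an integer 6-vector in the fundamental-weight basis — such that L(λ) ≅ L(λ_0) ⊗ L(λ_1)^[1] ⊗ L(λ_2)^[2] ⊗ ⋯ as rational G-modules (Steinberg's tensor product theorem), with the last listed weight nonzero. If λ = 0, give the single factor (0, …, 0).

((1, 1, 0, 2, 3, 3), (4, 1, 4, 2, 4, 3), (1, 4, 1, 1, 2, 3), (0, 0, 3, 1, 1, 2), (4, 3, 1, 1, 3, 4), (2, 1, 4, 1, 2, 1))

In the fundamental-weight basis, λ has coordinates c = M·v (v = (23757, 40995, -5469, -5968, -10575, 28556)):
  c_1 = -2*23757 + 2*40995 + 0*-5469 + 2*-5968 + 4*-10575 + 1*28556 = 8796
  c_2 = 0*23757 + 0*40995 + 1*-5469 + 0*-5968 + -1*-10575 + 0*28556 = 5106
  c_3 = 1*23757 + 0*40995 + -2*-5469 + 0*-5968 + 2*-10575 + 0*28556 = 13545
  c_4 = 1*23757 + -1*40995 + 0*-5469 + 0*-5968 + -2*-10575 + 0*28556 = 3912
  c_5 = 2*23757 + -2*40995 + 1*-5469 + -1*-5968 + -4*-10575 + 0*28556 = 8323
  c_6 = 0*23757 + 0*40995 + 0*-5469 + -1*-5968 + 0*-10575 + 0*28556 = 5968
p = 5; digits c_i = Σ_j d_{ij}·5^j, 0 ≤ d_{ij} < 5:
  c_1 = 8796 = 1·5^0 + 4·5^1 + 1·5^2 + 0·5^3 + 4·5^4 + 2·5^5
  c_2 = 5106 = 1·5^0 + 1·5^1 + 4·5^2 + 0·5^3 + 3·5^4 + 1·5^5
  c_3 = 13545 = 0·5^0 + 4·5^1 + 1·5^2 + 3·5^3 + 1·5^4 + 4·5^5
  c_4 = 3912 = 2·5^0 + 2·5^1 + 1·5^2 + 1·5^3 + 1·5^4 + 1·5^5
  c_5 = 8323 = 3·5^0 + 4·5^1 + 2·5^2 + 1·5^3 + 3·5^4 + 2·5^5
  c_6 = 5968 = 3·5^0 + 3·5^1 + 3·5^2 + 2·5^3 + 4·5^4 + 1·5^5
p-restricted factor λ_0 = (1, 1, 0, 2, 3, 3)
p-restricted factor λ_1 = (4, 1, 4, 2, 4, 3)
p-restricted factor λ_2 = (1, 4, 1, 1, 2, 3)
p-restricted factor λ_3 = (0, 0, 3, 1, 1, 2)
p-restricted factor λ_4 = (4, 3, 1, 1, 3, 4)
p-restricted factor λ_5 = (2, 1, 4, 1, 2, 1)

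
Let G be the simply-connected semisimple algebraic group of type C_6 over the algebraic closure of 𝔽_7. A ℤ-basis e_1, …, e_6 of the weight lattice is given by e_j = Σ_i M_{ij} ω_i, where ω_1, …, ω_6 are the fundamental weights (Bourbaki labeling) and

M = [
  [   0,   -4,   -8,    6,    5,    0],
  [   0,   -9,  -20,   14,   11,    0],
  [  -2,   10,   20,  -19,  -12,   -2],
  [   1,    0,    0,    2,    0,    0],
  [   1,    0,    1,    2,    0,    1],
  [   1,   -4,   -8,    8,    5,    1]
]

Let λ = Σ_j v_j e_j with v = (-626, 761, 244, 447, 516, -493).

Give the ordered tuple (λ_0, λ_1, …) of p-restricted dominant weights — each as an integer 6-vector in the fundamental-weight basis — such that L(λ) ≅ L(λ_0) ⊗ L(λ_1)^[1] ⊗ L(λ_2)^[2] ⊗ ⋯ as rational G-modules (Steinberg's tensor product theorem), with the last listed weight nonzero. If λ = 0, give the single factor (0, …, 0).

((0, 2, 1, 2, 5, 6), (3, 1, 6, 3, 2, 5), (5, 4, 0, 5, 0, 0))

Compute c_i = Σ_j M_{ij} v_j with v = (-626, 761, 244, 447, 516, -493):
  c_1 = (0)·(-626) + (-4)·(761) + (-8)·(244) + (6)·(447) + (5)·(516) + (0)·(-493) = 266
  c_2 = (0)·(-626) + (-9)·(761) + (-20)·(244) + (14)·(447) + (11)·(516) + (0)·(-493) = 205
  c_3 = (-2)·(-626) + (10)·(761) + (20)·(244) + (-19)·(447) + (-12)·(516) + (-2)·(-493) = 43
  c_4 = (1)·(-626) + (0)·(761) + (0)·(244) + (2)·(447) + (0)·(516) + (0)·(-493) = 268
  c_5 = (1)·(-626) + (0)·(761) + (1)·(244) + (2)·(447) + (0)·(516) + (1)·(-493) = 19
  c_6 = (1)·(-626) + (-4)·(761) + (-8)·(244) + (8)·(447) + (5)·(516) + (1)·(-493) = 41
Writing each c_i in base p = 7:
  c_1 = 266 = 0·7^0 + 3·7^1 + 5·7^2
  c_2 = 205 = 2·7^0 + 1·7^1 + 4·7^2
  c_3 = 43 = 1·7^0 + 6·7^1
  c_4 = 268 = 2·7^0 + 3·7^1 + 5·7^2
  c_5 = 19 = 5·7^0 + 2·7^1
  c_6 = 41 = 6·7^0 + 5·7^1
Factor λ_0 = (0, 2, 1, 2, 5, 6)
Factor λ_1 = (3, 1, 6, 3, 2, 5)
Factor λ_2 = (5, 4, 0, 5, 0, 0)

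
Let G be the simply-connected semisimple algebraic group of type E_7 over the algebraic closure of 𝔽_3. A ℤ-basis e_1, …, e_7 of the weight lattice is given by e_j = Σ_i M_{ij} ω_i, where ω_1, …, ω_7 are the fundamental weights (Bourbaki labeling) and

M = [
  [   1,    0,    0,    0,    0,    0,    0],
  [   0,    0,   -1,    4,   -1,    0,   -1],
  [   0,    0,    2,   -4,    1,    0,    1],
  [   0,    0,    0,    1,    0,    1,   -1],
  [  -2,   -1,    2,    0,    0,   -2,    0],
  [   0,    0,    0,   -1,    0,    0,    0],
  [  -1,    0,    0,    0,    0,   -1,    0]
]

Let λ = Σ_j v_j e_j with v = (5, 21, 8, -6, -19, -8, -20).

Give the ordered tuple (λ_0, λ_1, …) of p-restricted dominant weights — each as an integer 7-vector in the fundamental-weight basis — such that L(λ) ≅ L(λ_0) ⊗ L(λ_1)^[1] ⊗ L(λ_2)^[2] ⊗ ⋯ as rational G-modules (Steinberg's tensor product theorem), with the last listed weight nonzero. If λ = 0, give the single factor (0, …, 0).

ω-coordinates c = M·v, v = (5, 21, 8, -6, -19, -8, -20):
  c_1 = (1)·(5) + (0)·(21) + (0)·(8) + (0)·(-6) + (0)·(-19) + (0)·(-8) + (0)·(-20) = 5
  c_2 = (0)·(5) + (0)·(21) + (-1)·(8) + (4)·(-6) + (-1)·(-19) + (0)·(-8) + (-1)·(-20) = 7
  c_3 = (0)·(5) + (0)·(21) + (2)·(8) + (-4)·(-6) + (1)·(-19) + (0)·(-8) + (1)·(-20) = 1
  c_4 = (0)·(5) + (0)·(21) + (0)·(8) + (1)·(-6) + (0)·(-19) + (1)·(-8) + (-1)·(-20) = 6
  c_5 = (-2)·(5) + (-1)·(21) + (2)·(8) + (0)·(-6) + (0)·(-19) + (-2)·(-8) + (0)·(-20) = 1
  c_6 = (0)·(5) + (0)·(21) + (0)·(8) + (-1)·(-6) + (0)·(-19) + (0)·(-8) + (0)·(-20) = 6
  c_7 = (-1)·(5) + (0)·(21) + (0)·(8) + (0)·(-6) + (0)·(-19) + (-1)·(-8) + (0)·(-20) = 3
p = 3; digits c_i = Σ_j d_{ij}·3^j, 0 ≤ d_{ij} < 3:
  c_1 = 5 = 2·3^0 + 1·3^1
  c_2 = 7 = 1·3^0 + 2·3^1
  c_3 = 1 = 1·3^0
  c_4 = 6 = 0·3^0 + 2·3^1
  c_5 = 1 = 1·3^0
  c_6 = 6 = 0·3^0 + 2·3^1
  c_7 = 3 = 0·3^0 + 1·3^1
Factor λ_0 = (2, 1, 1, 0, 1, 0, 0)
Factor λ_1 = (1, 2, 0, 2, 0, 2, 1)

((2, 1, 1, 0, 1, 0, 0), (1, 2, 0, 2, 0, 2, 1))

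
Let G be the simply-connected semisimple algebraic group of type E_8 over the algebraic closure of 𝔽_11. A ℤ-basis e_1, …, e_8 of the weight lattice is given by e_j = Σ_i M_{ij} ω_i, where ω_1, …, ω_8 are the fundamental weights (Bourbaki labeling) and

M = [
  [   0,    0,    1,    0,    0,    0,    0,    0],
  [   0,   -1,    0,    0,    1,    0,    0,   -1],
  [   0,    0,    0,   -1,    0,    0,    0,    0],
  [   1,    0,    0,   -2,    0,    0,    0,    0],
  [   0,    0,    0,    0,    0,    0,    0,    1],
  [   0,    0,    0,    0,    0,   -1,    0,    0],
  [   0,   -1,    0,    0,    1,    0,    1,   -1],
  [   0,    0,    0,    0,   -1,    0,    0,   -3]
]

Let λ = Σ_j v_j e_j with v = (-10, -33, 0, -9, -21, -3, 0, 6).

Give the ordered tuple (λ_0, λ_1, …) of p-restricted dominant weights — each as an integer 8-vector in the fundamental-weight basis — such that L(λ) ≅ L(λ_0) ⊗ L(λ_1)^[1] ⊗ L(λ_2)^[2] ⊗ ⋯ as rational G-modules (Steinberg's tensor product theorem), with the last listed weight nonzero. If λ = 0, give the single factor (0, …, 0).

((0, 6, 9, 8, 6, 3, 6, 3),)

Change of basis e → ω: c = M·v where v = (-10, -33, 0, -9, -21, -3, 0, 6):
  c_1 = (0)·(-10) + (0)·(-33) + (1)·(0) + (0)·(-9) + (0)·(-21) + (0)·(-3) + (0)·(0) + (0)·(6) = 0
  c_2 = (0)·(-10) + (-1)·(-33) + (0)·(0) + (0)·(-9) + (1)·(-21) + (0)·(-3) + (0)·(0) + (-1)·(6) = 6
  c_3 = (0)·(-10) + (0)·(-33) + (0)·(0) + (-1)·(-9) + (0)·(-21) + (0)·(-3) + (0)·(0) + (0)·(6) = 9
  c_4 = (1)·(-10) + (0)·(-33) + (0)·(0) + (-2)·(-9) + (0)·(-21) + (0)·(-3) + (0)·(0) + (0)·(6) = 8
  c_5 = (0)·(-10) + (0)·(-33) + (0)·(0) + (0)·(-9) + (0)·(-21) + (0)·(-3) + (0)·(0) + (1)·(6) = 6
  c_6 = (0)·(-10) + (0)·(-33) + (0)·(0) + (0)·(-9) + (0)·(-21) + (-1)·(-3) + (0)·(0) + (0)·(6) = 3
  c_7 = (0)·(-10) + (-1)·(-33) + (0)·(0) + (0)·(-9) + (1)·(-21) + (0)·(-3) + (1)·(0) + (-1)·(6) = 6
  c_8 = (0)·(-10) + (0)·(-33) + (0)·(0) + (0)·(-9) + (-1)·(-21) + (0)·(-3) + (0)·(0) + (-3)·(6) = 3
Writing each c_i in base p = 11:
  c_1 = 0
  c_2 = 6 = 6·11^0
  c_3 = 9 = 9·11^0
  c_4 = 8 = 8·11^0
  c_5 = 6 = 6·11^0
  c_6 = 3 = 3·11^0
  c_7 = 6 = 6·11^0
  c_8 = 3 = 3·11^0
p-restricted factor λ_0 = (0, 6, 9, 8, 6, 3, 6, 3)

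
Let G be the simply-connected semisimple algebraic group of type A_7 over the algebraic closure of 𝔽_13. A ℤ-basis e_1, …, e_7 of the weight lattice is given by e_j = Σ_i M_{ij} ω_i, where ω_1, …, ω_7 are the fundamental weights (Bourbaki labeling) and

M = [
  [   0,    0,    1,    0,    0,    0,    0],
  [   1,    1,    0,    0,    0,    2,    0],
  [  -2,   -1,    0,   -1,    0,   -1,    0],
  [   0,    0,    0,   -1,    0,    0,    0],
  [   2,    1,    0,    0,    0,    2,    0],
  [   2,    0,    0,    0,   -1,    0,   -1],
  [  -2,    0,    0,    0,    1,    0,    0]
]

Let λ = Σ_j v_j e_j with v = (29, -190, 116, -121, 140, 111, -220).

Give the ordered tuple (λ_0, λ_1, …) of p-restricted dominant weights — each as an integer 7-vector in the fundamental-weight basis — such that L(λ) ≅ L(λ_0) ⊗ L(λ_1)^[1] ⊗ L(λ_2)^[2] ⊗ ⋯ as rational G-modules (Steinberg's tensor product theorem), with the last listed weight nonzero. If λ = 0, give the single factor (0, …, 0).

((12, 9, 12, 4, 12, 8, 4), (8, 4, 10, 9, 6, 10, 6))

ω-coordinates c = M·v, v = (29, -190, 116, -121, 140, 111, -220):
  c_1 = 0*29 + 0*-190 + 1*116 + 0*-121 + 0*140 + 0*111 + 0*-220 = 116
  c_2 = 1*29 + 1*-190 + 0*116 + 0*-121 + 0*140 + 2*111 + 0*-220 = 61
  c_3 = -2*29 + -1*-190 + 0*116 + -1*-121 + 0*140 + -1*111 + 0*-220 = 142
  c_4 = 0*29 + 0*-190 + 0*116 + -1*-121 + 0*140 + 0*111 + 0*-220 = 121
  c_5 = 2*29 + 1*-190 + 0*116 + 0*-121 + 0*140 + 2*111 + 0*-220 = 90
  c_6 = 2*29 + 0*-190 + 0*116 + 0*-121 + -1*140 + 0*111 + -1*-220 = 138
  c_7 = -2*29 + 0*-190 + 0*116 + 0*-121 + 1*140 + 0*111 + 0*-220 = 82
p = 13; digits c_i = Σ_j d_{ij}·13^j, 0 ≤ d_{ij} < 13:
  c_1 = 116 = 12·13^0 + 8·13^1
  c_2 = 61 = 9·13^0 + 4·13^1
  c_3 = 142 = 12·13^0 + 10·13^1
  c_4 = 121 = 4·13^0 + 9·13^1
  c_5 = 90 = 12·13^0 + 6·13^1
  c_6 = 138 = 8·13^0 + 10·13^1
  c_7 = 82 = 4·13^0 + 6·13^1
λ_0 = (12, 9, 12, 4, 12, 8, 4)
λ_1 = (8, 4, 10, 9, 6, 10, 6)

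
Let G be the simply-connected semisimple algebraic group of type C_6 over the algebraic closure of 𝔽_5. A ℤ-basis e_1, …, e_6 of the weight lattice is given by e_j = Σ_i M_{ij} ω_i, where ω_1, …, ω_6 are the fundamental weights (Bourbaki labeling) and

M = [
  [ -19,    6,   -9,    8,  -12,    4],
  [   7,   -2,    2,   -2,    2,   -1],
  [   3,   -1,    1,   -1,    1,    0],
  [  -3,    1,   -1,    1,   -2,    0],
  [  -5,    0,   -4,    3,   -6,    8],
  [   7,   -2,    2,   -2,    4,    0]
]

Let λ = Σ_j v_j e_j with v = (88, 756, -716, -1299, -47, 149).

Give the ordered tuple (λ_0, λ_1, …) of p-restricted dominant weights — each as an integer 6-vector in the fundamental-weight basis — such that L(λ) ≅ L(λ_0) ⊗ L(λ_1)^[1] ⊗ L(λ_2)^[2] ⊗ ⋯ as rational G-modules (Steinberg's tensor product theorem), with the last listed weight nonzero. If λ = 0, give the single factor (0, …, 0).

((1, 2, 4, 3, 1, 2), (0, 0, 3, 0, 0, 1), (3, 1, 1, 0, 0, 3))

Change of basis e → ω: c = M·v where v = (88, 756, -716, -1299, -47, 149):
  c_1 = -19*88 + 6*756 + -9*-716 + 8*-1299 + -12*-47 + 4*149 = 76
  c_2 = 7*88 + -2*756 + 2*-716 + -2*-1299 + 2*-47 + -1*149 = 27
  c_3 = 3*88 + -1*756 + 1*-716 + -1*-1299 + 1*-47 + 0*149 = 44
  c_4 = -3*88 + 1*756 + -1*-716 + 1*-1299 + -2*-47 + 0*149 = 3
  c_5 = -5*88 + 0*756 + -4*-716 + 3*-1299 + -6*-47 + 8*149 = 1
  c_6 = 7*88 + -2*756 + 2*-716 + -2*-1299 + 4*-47 + 0*149 = 82
p = 5; digits c_i = Σ_j d_{ij}·5^j, 0 ≤ d_{ij} < 5:
  c_1 = 76 = 1·5^0 + 0·5^1 + 3·5^2
  c_2 = 27 = 2·5^0 + 0·5^1 + 1·5^2
  c_3 = 44 = 4·5^0 + 3·5^1 + 1·5^2
  c_4 = 3 = 3·5^0
  c_5 = 1 = 1·5^0
  c_6 = 82 = 2·5^0 + 1·5^1 + 3·5^2
p-restricted factor λ_0 = (1, 2, 4, 3, 1, 2)
p-restricted factor λ_1 = (0, 0, 3, 0, 0, 1)
p-restricted factor λ_2 = (3, 1, 1, 0, 0, 3)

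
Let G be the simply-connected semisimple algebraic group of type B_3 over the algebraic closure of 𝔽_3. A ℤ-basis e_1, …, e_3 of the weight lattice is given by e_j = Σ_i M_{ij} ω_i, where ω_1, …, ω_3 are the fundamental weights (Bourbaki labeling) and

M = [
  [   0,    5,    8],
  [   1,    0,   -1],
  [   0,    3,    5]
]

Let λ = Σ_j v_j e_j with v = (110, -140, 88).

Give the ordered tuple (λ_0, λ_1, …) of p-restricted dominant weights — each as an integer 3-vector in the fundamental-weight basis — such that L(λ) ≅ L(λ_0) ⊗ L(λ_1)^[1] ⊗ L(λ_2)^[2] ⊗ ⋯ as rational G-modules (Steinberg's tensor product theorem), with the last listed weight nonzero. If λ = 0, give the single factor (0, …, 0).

((1, 1, 2), (1, 1, 0), (0, 2, 2))

In the fundamental-weight basis, λ has coordinates c = M·v (v = (110, -140, 88)):
  c_1 = 0*110 + 5*-140 + 8*88 = 4
  c_2 = 1*110 + 0*-140 + -1*88 = 22
  c_3 = 0*110 + 3*-140 + 5*88 = 20
Expand coordinatewise in base 3:
  c_1 = 4 = 1·3^0 + 1·3^1
  c_2 = 22 = 1·3^0 + 1·3^1 + 2·3^2
  c_3 = 20 = 2·3^0 + 0·3^1 + 2·3^2
Factor λ_0 = (1, 1, 2)
Factor λ_1 = (1, 1, 0)
Factor λ_2 = (0, 2, 2)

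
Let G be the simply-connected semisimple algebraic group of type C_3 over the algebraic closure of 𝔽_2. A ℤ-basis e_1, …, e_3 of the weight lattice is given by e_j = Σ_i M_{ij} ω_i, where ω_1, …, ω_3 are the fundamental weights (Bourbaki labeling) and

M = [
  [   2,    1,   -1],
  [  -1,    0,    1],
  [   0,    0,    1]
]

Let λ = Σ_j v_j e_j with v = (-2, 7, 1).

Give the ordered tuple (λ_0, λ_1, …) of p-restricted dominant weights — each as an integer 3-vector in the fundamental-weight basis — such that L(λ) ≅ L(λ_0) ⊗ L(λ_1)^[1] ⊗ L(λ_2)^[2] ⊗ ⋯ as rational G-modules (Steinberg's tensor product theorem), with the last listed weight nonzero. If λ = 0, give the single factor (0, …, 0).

Change of basis e → ω: c = M·v where v = (-2, 7, 1):
  c_1 = 2*-2 + 1*7 + -1*1 = 2
  c_2 = -1*-2 + 0*7 + 1*1 = 3
  c_3 = 0*-2 + 0*7 + 1*1 = 1
p = 2; digits c_i = Σ_j d_{ij}·2^j, 0 ≤ d_{ij} < 2:
  c_1 = 2 = 0·2^0 + 1·2^1
  c_2 = 3 = 1·2^0 + 1·2^1
  c_3 = 1 = 1·2^0
Factor λ_0 = (0, 1, 1)
Factor λ_1 = (1, 1, 0)

((0, 1, 1), (1, 1, 0))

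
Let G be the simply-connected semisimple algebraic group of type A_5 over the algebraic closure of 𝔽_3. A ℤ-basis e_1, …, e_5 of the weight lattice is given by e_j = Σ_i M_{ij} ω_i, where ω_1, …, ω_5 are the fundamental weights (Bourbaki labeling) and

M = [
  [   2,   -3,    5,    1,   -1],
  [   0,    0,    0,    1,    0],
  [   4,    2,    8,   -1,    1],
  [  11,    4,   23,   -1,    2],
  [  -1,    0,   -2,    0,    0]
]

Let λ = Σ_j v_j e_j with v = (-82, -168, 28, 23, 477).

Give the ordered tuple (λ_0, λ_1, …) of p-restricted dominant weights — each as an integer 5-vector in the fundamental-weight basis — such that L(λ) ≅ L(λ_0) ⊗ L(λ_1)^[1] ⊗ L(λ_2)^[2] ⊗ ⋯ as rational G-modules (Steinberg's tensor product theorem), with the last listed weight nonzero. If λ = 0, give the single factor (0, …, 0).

ω-coordinates c = M·v, v = (-82, -168, 28, 23, 477):
  c_1 = 2*-82 + -3*-168 + 5*28 + 1*23 + -1*477 = 26
  c_2 = 0*-82 + 0*-168 + 0*28 + 1*23 + 0*477 = 23
  c_3 = 4*-82 + 2*-168 + 8*28 + -1*23 + 1*477 = 14
  c_4 = 11*-82 + 4*-168 + 23*28 + -1*23 + 2*477 = 1
  c_5 = -1*-82 + 0*-168 + -2*28 + 0*23 + 0*477 = 26
Writing each c_i in base p = 3:
  c_1 = 26 = 2·3^0 + 2·3^1 + 2·3^2
  c_2 = 23 = 2·3^0 + 1·3^1 + 2·3^2
  c_3 = 14 = 2·3^0 + 1·3^1 + 1·3^2
  c_4 = 1 = 1·3^0
  c_5 = 26 = 2·3^0 + 2·3^1 + 2·3^2
p-restricted factor λ_0 = (2, 2, 2, 1, 2)
p-restricted factor λ_1 = (2, 1, 1, 0, 2)
p-restricted factor λ_2 = (2, 2, 1, 0, 2)

((2, 2, 2, 1, 2), (2, 1, 1, 0, 2), (2, 2, 1, 0, 2))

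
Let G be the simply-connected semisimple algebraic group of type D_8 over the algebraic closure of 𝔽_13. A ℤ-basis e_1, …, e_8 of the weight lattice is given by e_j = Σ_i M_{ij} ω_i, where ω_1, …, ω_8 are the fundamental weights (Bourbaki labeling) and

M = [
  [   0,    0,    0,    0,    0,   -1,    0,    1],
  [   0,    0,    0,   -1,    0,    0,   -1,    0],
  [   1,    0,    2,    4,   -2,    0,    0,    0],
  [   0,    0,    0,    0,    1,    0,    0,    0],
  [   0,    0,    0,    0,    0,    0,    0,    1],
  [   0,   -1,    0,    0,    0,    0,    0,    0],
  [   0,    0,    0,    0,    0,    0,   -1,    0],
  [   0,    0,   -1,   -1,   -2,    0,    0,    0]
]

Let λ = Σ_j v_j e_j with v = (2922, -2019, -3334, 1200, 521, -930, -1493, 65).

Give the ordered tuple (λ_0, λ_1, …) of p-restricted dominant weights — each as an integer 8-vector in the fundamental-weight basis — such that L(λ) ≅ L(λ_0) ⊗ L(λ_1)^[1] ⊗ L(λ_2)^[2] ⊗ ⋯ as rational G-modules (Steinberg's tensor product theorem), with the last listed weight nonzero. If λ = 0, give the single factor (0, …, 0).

((7, 7, 12, 1, 0, 4, 11, 0), (11, 9, 0, 1, 5, 12, 10, 6), (5, 1, 0, 3, 0, 11, 8, 6))

In the fundamental-weight basis, λ has coordinates c = M·v (v = (2922, -2019, -3334, 1200, 521, -930, -1493, 65)):
  c_1 = (0)·(2922) + (0)·(-2019) + (0)·(-3334) + (0)·(1200) + (0)·(521) + (-1)·(-930) + (0)·(-1493) + (1)·(65) = 995
  c_2 = (0)·(2922) + (0)·(-2019) + (0)·(-3334) + (-1)·(1200) + (0)·(521) + (0)·(-930) + (-1)·(-1493) + (0)·(65) = 293
  c_3 = (1)·(2922) + (0)·(-2019) + (2)·(-3334) + (4)·(1200) + (-2)·(521) + (0)·(-930) + (0)·(-1493) + (0)·(65) = 12
  c_4 = (0)·(2922) + (0)·(-2019) + (0)·(-3334) + (0)·(1200) + (1)·(521) + (0)·(-930) + (0)·(-1493) + (0)·(65) = 521
  c_5 = (0)·(2922) + (0)·(-2019) + (0)·(-3334) + (0)·(1200) + (0)·(521) + (0)·(-930) + (0)·(-1493) + (1)·(65) = 65
  c_6 = (0)·(2922) + (-1)·(-2019) + (0)·(-3334) + (0)·(1200) + (0)·(521) + (0)·(-930) + (0)·(-1493) + (0)·(65) = 2019
  c_7 = (0)·(2922) + (0)·(-2019) + (0)·(-3334) + (0)·(1200) + (0)·(521) + (0)·(-930) + (-1)·(-1493) + (0)·(65) = 1493
  c_8 = (0)·(2922) + (0)·(-2019) + (-1)·(-3334) + (-1)·(1200) + (-2)·(521) + (0)·(-930) + (0)·(-1493) + (0)·(65) = 1092
Base-13 expansion of each c_i:
  c_1 = 995 = 7·13^0 + 11·13^1 + 5·13^2
  c_2 = 293 = 7·13^0 + 9·13^1 + 1·13^2
  c_3 = 12 = 12·13^0
  c_4 = 521 = 1·13^0 + 1·13^1 + 3·13^2
  c_5 = 65 = 0·13^0 + 5·13^1
  c_6 = 2019 = 4·13^0 + 12·13^1 + 11·13^2
  c_7 = 1493 = 11·13^0 + 10·13^1 + 8·13^2
  c_8 = 1092 = 0·13^0 + 6·13^1 + 6·13^2
λ_0 = (7, 7, 12, 1, 0, 4, 11, 0)
λ_1 = (11, 9, 0, 1, 5, 12, 10, 6)
λ_2 = (5, 1, 0, 3, 0, 11, 8, 6)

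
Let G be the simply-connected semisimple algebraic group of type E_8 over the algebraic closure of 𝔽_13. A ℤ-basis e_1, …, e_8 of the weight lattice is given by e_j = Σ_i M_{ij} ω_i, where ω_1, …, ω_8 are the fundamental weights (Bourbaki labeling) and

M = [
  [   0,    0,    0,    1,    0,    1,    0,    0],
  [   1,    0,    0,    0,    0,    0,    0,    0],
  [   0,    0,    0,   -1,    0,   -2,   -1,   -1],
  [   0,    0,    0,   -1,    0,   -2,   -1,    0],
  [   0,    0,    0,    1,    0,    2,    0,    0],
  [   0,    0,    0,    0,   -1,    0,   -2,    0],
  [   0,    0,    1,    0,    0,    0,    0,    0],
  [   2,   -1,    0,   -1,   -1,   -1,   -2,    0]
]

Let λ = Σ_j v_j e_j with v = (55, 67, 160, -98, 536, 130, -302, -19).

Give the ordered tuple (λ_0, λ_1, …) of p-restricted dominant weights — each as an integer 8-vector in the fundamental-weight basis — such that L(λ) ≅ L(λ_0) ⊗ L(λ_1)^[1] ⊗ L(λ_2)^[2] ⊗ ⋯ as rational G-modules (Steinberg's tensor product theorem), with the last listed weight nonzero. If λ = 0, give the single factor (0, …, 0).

Converting to the ω-basis (c_i = row i of M dotted with v = (55, 67, 160, -98, 536, 130, -302, -19)):
  c_1 = 0·55 + 0·67 + 0·160 + (1)·(-98) + 0·536 + 1·130 + (0)·(-302) + (0)·(-19) = 32
  c_2 = 1·55 + 0·67 + 0·160 + (0)·(-98) + 0·536 + 0·130 + (0)·(-302) + (0)·(-19) = 55
  c_3 = 0·55 + 0·67 + 0·160 + (-1)·(-98) + 0·536 + (-2)·(130) + (-1)·(-302) + (-1)·(-19) = 159
  c_4 = 0·55 + 0·67 + 0·160 + (-1)·(-98) + 0·536 + (-2)·(130) + (-1)·(-302) + (0)·(-19) = 140
  c_5 = 0·55 + 0·67 + 0·160 + (1)·(-98) + 0·536 + 2·130 + (0)·(-302) + (0)·(-19) = 162
  c_6 = 0·55 + 0·67 + 0·160 + (0)·(-98) + (-1)·(536) + 0·130 + (-2)·(-302) + (0)·(-19) = 68
  c_7 = 0·55 + 0·67 + 1·160 + (0)·(-98) + 0·536 + 0·130 + (0)·(-302) + (0)·(-19) = 160
  c_8 = 2·55 + (-1)·(67) + 0·160 + (-1)·(-98) + (-1)·(536) + (-1)·(130) + (-2)·(-302) + (0)·(-19) = 79
Writing each c_i in base p = 13:
  c_1 = 32 = 6·13^0 + 2·13^1
  c_2 = 55 = 3·13^0 + 4·13^1
  c_3 = 159 = 3·13^0 + 12·13^1
  c_4 = 140 = 10·13^0 + 10·13^1
  c_5 = 162 = 6·13^0 + 12·13^1
  c_6 = 68 = 3·13^0 + 5·13^1
  c_7 = 160 = 4·13^0 + 12·13^1
  c_8 = 79 = 1·13^0 + 6·13^1
λ_0 = (6, 3, 3, 10, 6, 3, 4, 1)
λ_1 = (2, 4, 12, 10, 12, 5, 12, 6)

((6, 3, 3, 10, 6, 3, 4, 1), (2, 4, 12, 10, 12, 5, 12, 6))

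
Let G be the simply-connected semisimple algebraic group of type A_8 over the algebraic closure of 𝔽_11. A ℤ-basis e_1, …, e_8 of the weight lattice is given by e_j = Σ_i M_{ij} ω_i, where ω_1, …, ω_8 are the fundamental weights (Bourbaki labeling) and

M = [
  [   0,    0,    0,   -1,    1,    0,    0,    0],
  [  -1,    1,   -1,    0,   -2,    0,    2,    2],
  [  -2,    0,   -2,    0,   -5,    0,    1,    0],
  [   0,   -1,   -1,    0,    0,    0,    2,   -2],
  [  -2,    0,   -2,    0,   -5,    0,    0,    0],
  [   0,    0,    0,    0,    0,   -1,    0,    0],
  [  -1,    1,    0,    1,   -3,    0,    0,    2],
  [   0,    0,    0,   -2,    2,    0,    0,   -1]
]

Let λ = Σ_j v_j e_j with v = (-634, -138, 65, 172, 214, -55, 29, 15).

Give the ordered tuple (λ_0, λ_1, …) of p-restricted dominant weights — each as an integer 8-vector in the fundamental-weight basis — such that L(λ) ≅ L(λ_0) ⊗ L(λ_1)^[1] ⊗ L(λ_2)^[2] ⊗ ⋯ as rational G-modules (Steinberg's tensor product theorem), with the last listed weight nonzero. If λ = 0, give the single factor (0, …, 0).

Converting to the ω-basis (c_i = row i of M dotted with v = (-634, -138, 65, 172, 214, -55, 29, 15)):
  c_1 = 0*-634 + 0*-138 + 0*65 + -1*172 + 1*214 + 0*-55 + 0*29 + 0*15 = 42
  c_2 = -1*-634 + 1*-138 + -1*65 + 0*172 + -2*214 + 0*-55 + 2*29 + 2*15 = 91
  c_3 = -2*-634 + 0*-138 + -2*65 + 0*172 + -5*214 + 0*-55 + 1*29 + 0*15 = 97
  c_4 = 0*-634 + -1*-138 + -1*65 + 0*172 + 0*214 + 0*-55 + 2*29 + -2*15 = 101
  c_5 = -2*-634 + 0*-138 + -2*65 + 0*172 + -5*214 + 0*-55 + 0*29 + 0*15 = 68
  c_6 = 0*-634 + 0*-138 + 0*65 + 0*172 + 0*214 + -1*-55 + 0*29 + 0*15 = 55
  c_7 = -1*-634 + 1*-138 + 0*65 + 1*172 + -3*214 + 0*-55 + 0*29 + 2*15 = 56
  c_8 = 0*-634 + 0*-138 + 0*65 + -2*172 + 2*214 + 0*-55 + 0*29 + -1*15 = 69
p = 11; digits c_i = Σ_j d_{ij}·11^j, 0 ≤ d_{ij} < 11:
  c_1 = 42 = 9·11^0 + 3·11^1
  c_2 = 91 = 3·11^0 + 8·11^1
  c_3 = 97 = 9·11^0 + 8·11^1
  c_4 = 101 = 2·11^0 + 9·11^1
  c_5 = 68 = 2·11^0 + 6·11^1
  c_6 = 55 = 0·11^0 + 5·11^1
  c_7 = 56 = 1·11^0 + 5·11^1
  c_8 = 69 = 3·11^0 + 6·11^1
p-restricted factor λ_0 = (9, 3, 9, 2, 2, 0, 1, 3)
p-restricted factor λ_1 = (3, 8, 8, 9, 6, 5, 5, 6)

((9, 3, 9, 2, 2, 0, 1, 3), (3, 8, 8, 9, 6, 5, 5, 6))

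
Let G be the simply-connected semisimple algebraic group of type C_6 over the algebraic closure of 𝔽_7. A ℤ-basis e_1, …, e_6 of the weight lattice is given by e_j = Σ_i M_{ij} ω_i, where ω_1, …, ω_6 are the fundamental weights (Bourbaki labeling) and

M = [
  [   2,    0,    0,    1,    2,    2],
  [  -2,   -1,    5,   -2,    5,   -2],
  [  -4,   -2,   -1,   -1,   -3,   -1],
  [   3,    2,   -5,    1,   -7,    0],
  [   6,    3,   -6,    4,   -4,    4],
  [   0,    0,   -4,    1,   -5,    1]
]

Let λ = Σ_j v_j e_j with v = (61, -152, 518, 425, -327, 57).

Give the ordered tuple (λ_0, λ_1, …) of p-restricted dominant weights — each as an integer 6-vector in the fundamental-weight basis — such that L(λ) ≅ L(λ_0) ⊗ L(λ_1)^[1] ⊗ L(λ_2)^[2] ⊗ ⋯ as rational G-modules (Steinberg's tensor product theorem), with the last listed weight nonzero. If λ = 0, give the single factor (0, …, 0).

Change of basis e → ω: c = M·v where v = (61, -152, 518, 425, -327, 57):
  c_1 = 2·61 + (0)·(-152) + 0·518 + 1·425 + (2)·(-327) + 2·57 = 7
  c_2 = (-2)·(61) + (-1)·(-152) + 5·518 + (-2)·(425) + (5)·(-327) + (-2)·(57) = 21
  c_3 = (-4)·(61) + (-2)·(-152) + (-1)·(518) + (-1)·(425) + (-3)·(-327) + (-1)·(57) = 41
  c_4 = 3·61 + (2)·(-152) + (-5)·(518) + 1·425 + (-7)·(-327) + 0·57 = 3
  c_5 = 6·61 + (3)·(-152) + (-6)·(518) + 4·425 + (-4)·(-327) + 4·57 = 38
  c_6 = 0·61 + (0)·(-152) + (-4)·(518) + 1·425 + (-5)·(-327) + 1·57 = 45
Base-7 expansion of each c_i:
  c_1 = 7 = 0·7^0 + 1·7^1
  c_2 = 21 = 0·7^0 + 3·7^1
  c_3 = 41 = 6·7^0 + 5·7^1
  c_4 = 3 = 3·7^0
  c_5 = 38 = 3·7^0 + 5·7^1
  c_6 = 45 = 3·7^0 + 6·7^1
λ_0 = (0, 0, 6, 3, 3, 3)
λ_1 = (1, 3, 5, 0, 5, 6)

((0, 0, 6, 3, 3, 3), (1, 3, 5, 0, 5, 6))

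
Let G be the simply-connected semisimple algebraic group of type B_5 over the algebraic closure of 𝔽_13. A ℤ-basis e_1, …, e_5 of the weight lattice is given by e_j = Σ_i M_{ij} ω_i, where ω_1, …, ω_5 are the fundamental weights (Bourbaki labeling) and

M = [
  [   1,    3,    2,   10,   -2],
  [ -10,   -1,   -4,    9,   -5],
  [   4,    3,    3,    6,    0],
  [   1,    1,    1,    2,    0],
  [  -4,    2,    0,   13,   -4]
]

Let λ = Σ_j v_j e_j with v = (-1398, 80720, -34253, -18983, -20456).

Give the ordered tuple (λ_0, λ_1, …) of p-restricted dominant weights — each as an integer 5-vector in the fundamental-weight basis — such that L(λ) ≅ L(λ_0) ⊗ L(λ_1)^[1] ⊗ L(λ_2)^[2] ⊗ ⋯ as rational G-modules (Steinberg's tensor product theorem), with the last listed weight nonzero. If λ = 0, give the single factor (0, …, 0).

Compute c_i = Σ_j M_{ij} v_j with v = (-1398, 80720, -34253, -18983, -20456):
  c_1 = (1)·(-1398) + 3·80720 + (2)·(-34253) + (10)·(-18983) + (-2)·(-20456) = 23338
  c_2 = (-10)·(-1398) + (-1)·(80720) + (-4)·(-34253) + (9)·(-18983) + (-5)·(-20456) = 1705
  c_3 = (4)·(-1398) + 3·80720 + (3)·(-34253) + (6)·(-18983) + (0)·(-20456) = 19911
  c_4 = (1)·(-1398) + 1·80720 + (1)·(-34253) + (2)·(-18983) + (0)·(-20456) = 7103
  c_5 = (-4)·(-1398) + 2·80720 + (0)·(-34253) + (13)·(-18983) + (-4)·(-20456) = 2077
Expand coordinatewise in base 13:
  c_1 = 23338 = 3·13^0 + 1·13^1 + 8·13^2 + 10·13^3
  c_2 = 1705 = 2·13^0 + 1·13^1 + 10·13^2
  c_3 = 19911 = 8·13^0 + 10·13^1 + 0·13^2 + 9·13^3
  c_4 = 7103 = 5·13^0 + 0·13^1 + 3·13^2 + 3·13^3
  c_5 = 2077 = 10·13^0 + 3·13^1 + 12·13^2
p-restricted factor λ_0 = (3, 2, 8, 5, 10)
p-restricted factor λ_1 = (1, 1, 10, 0, 3)
p-restricted factor λ_2 = (8, 10, 0, 3, 12)
p-restricted factor λ_3 = (10, 0, 9, 3, 0)

((3, 2, 8, 5, 10), (1, 1, 10, 0, 3), (8, 10, 0, 3, 12), (10, 0, 9, 3, 0))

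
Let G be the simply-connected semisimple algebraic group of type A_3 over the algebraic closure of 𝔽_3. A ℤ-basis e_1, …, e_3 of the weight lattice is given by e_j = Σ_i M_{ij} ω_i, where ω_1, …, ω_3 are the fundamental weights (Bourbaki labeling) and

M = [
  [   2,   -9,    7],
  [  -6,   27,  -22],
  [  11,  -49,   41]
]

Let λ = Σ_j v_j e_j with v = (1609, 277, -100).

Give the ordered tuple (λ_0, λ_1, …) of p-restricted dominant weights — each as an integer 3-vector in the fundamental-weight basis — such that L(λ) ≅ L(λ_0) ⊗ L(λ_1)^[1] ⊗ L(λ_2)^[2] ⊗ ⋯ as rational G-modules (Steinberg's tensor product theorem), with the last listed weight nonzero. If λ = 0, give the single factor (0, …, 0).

In the fundamental-weight basis, λ has coordinates c = M·v (v = (1609, 277, -100)):
  c_1 = 2·1609 + (-9)·(277) + (7)·(-100) = 25
  c_2 = (-6)·(1609) + 27·277 + (-22)·(-100) = 25
  c_3 = 11·1609 + (-49)·(277) + (41)·(-100) = 26
Writing each c_i in base p = 3:
  c_1 = 25 = 1·3^0 + 2·3^1 + 2·3^2
  c_2 = 25 = 1·3^0 + 2·3^1 + 2·3^2
  c_3 = 26 = 2·3^0 + 2·3^1 + 2·3^2
p-restricted factor λ_0 = (1, 1, 2)
p-restricted factor λ_1 = (2, 2, 2)
p-restricted factor λ_2 = (2, 2, 2)

((1, 1, 2), (2, 2, 2), (2, 2, 2))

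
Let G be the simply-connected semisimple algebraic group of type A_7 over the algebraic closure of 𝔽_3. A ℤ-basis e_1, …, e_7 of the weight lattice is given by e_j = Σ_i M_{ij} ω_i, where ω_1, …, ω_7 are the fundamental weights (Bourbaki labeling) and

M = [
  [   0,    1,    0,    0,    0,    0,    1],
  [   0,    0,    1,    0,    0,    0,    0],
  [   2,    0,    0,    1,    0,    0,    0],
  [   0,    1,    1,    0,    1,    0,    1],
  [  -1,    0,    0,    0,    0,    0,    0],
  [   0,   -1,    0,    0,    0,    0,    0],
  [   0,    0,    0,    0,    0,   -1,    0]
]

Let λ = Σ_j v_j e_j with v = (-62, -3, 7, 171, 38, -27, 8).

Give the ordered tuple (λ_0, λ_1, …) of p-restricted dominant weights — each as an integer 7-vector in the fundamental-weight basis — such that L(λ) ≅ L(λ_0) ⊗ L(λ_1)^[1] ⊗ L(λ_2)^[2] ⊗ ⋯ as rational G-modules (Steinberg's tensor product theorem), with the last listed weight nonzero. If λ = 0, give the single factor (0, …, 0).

Converting to the ω-basis (c_i = row i of M dotted with v = (-62, -3, 7, 171, 38, -27, 8)):
  c_1 = (0)·(-62) + (1)·(-3) + 0·7 + 0·171 + 0·38 + (0)·(-27) + 1·8 = 5
  c_2 = (0)·(-62) + (0)·(-3) + 1·7 + 0·171 + 0·38 + (0)·(-27) + 0·8 = 7
  c_3 = (2)·(-62) + (0)·(-3) + 0·7 + 1·171 + 0·38 + (0)·(-27) + 0·8 = 47
  c_4 = (0)·(-62) + (1)·(-3) + 1·7 + 0·171 + 1·38 + (0)·(-27) + 1·8 = 50
  c_5 = (-1)·(-62) + (0)·(-3) + 0·7 + 0·171 + 0·38 + (0)·(-27) + 0·8 = 62
  c_6 = (0)·(-62) + (-1)·(-3) + 0·7 + 0·171 + 0·38 + (0)·(-27) + 0·8 = 3
  c_7 = (0)·(-62) + (0)·(-3) + 0·7 + 0·171 + 0·38 + (-1)·(-27) + 0·8 = 27
Writing each c_i in base p = 3:
  c_1 = 5 = 2·3^0 + 1·3^1
  c_2 = 7 = 1·3^0 + 2·3^1
  c_3 = 47 = 2·3^0 + 0·3^1 + 2·3^2 + 1·3^3
  c_4 = 50 = 2·3^0 + 1·3^1 + 2·3^2 + 1·3^3
  c_5 = 62 = 2·3^0 + 2·3^1 + 0·3^2 + 2·3^3
  c_6 = 3 = 0·3^0 + 1·3^1
  c_7 = 27 = 0·3^0 + 0·3^1 + 0·3^2 + 1·3^3
λ_0 = (2, 1, 2, 2, 2, 0, 0)
λ_1 = (1, 2, 0, 1, 2, 1, 0)
λ_2 = (0, 0, 2, 2, 0, 0, 0)
λ_3 = (0, 0, 1, 1, 2, 0, 1)

((2, 1, 2, 2, 2, 0, 0), (1, 2, 0, 1, 2, 1, 0), (0, 0, 2, 2, 0, 0, 0), (0, 0, 1, 1, 2, 0, 1))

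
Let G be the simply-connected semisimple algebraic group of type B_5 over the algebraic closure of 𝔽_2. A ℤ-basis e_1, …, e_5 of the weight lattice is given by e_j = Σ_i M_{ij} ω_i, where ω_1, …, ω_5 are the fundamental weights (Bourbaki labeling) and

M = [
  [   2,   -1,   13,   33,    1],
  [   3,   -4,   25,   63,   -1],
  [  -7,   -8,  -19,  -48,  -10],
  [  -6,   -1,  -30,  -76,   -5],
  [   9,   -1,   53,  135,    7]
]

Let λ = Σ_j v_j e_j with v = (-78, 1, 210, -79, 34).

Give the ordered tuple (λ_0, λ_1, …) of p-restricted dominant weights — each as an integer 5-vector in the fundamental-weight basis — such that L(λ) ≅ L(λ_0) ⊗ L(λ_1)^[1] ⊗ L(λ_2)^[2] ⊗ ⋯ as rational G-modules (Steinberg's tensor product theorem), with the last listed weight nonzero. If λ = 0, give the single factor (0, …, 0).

((0, 1, 0, 1, 0),)

Converting to the ω-basis (c_i = row i of M dotted with v = (-78, 1, 210, -79, 34)):
  c_1 = (2)·(-78) + (-1)·(1) + 13·210 + (33)·(-79) + 1·34 = 0
  c_2 = (3)·(-78) + (-4)·(1) + 25·210 + (63)·(-79) + (-1)·(34) = 1
  c_3 = (-7)·(-78) + (-8)·(1) + (-19)·(210) + (-48)·(-79) + (-10)·(34) = 0
  c_4 = (-6)·(-78) + (-1)·(1) + (-30)·(210) + (-76)·(-79) + (-5)·(34) = 1
  c_5 = (9)·(-78) + (-1)·(1) + 53·210 + (135)·(-79) + 7·34 = 0
Base-2 expansion of each c_i:
  c_1 = 0
  c_2 = 1 = 1·2^0
  c_3 = 0
  c_4 = 1 = 1·2^0
  c_5 = 0
Factor λ_0 = (0, 1, 0, 1, 0)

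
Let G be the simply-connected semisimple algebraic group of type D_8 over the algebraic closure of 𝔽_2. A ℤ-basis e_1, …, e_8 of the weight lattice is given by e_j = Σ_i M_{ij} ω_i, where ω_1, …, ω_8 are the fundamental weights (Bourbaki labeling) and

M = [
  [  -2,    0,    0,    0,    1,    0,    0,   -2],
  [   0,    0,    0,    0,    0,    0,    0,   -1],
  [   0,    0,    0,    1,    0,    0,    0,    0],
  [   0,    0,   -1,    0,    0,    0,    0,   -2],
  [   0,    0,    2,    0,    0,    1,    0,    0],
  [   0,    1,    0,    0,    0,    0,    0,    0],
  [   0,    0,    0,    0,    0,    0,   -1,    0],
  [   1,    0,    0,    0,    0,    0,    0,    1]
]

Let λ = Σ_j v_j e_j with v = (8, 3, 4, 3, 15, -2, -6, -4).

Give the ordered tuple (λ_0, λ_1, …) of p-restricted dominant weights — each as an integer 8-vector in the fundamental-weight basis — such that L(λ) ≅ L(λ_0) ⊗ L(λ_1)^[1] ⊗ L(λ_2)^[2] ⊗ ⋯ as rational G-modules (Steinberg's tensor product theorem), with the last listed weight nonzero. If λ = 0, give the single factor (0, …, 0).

((1, 0, 1, 0, 0, 1, 0, 0), (1, 0, 1, 0, 1, 1, 1, 0), (1, 1, 0, 1, 1, 0, 1, 1))

Compute c_i = Σ_j M_{ij} v_j with v = (8, 3, 4, 3, 15, -2, -6, -4):
  c_1 = (-2)·(8) + (0)·(3) + (0)·(4) + (0)·(3) + (1)·(15) + (0)·(-2) + (0)·(-6) + (-2)·(-4) = 7
  c_2 = (0)·(8) + (0)·(3) + (0)·(4) + (0)·(3) + (0)·(15) + (0)·(-2) + (0)·(-6) + (-1)·(-4) = 4
  c_3 = (0)·(8) + (0)·(3) + (0)·(4) + (1)·(3) + (0)·(15) + (0)·(-2) + (0)·(-6) + (0)·(-4) = 3
  c_4 = (0)·(8) + (0)·(3) + (-1)·(4) + (0)·(3) + (0)·(15) + (0)·(-2) + (0)·(-6) + (-2)·(-4) = 4
  c_5 = (0)·(8) + (0)·(3) + (2)·(4) + (0)·(3) + (0)·(15) + (1)·(-2) + (0)·(-6) + (0)·(-4) = 6
  c_6 = (0)·(8) + (1)·(3) + (0)·(4) + (0)·(3) + (0)·(15) + (0)·(-2) + (0)·(-6) + (0)·(-4) = 3
  c_7 = (0)·(8) + (0)·(3) + (0)·(4) + (0)·(3) + (0)·(15) + (0)·(-2) + (-1)·(-6) + (0)·(-4) = 6
  c_8 = (1)·(8) + (0)·(3) + (0)·(4) + (0)·(3) + (0)·(15) + (0)·(-2) + (0)·(-6) + (1)·(-4) = 4
Base-2 expansion of each c_i:
  c_1 = 7 = 1·2^0 + 1·2^1 + 1·2^2
  c_2 = 4 = 0·2^0 + 0·2^1 + 1·2^2
  c_3 = 3 = 1·2^0 + 1·2^1
  c_4 = 4 = 0·2^0 + 0·2^1 + 1·2^2
  c_5 = 6 = 0·2^0 + 1·2^1 + 1·2^2
  c_6 = 3 = 1·2^0 + 1·2^1
  c_7 = 6 = 0·2^0 + 1·2^1 + 1·2^2
  c_8 = 4 = 0·2^0 + 0·2^1 + 1·2^2
λ_0 = (1, 0, 1, 0, 0, 1, 0, 0)
λ_1 = (1, 0, 1, 0, 1, 1, 1, 0)
λ_2 = (1, 1, 0, 1, 1, 0, 1, 1)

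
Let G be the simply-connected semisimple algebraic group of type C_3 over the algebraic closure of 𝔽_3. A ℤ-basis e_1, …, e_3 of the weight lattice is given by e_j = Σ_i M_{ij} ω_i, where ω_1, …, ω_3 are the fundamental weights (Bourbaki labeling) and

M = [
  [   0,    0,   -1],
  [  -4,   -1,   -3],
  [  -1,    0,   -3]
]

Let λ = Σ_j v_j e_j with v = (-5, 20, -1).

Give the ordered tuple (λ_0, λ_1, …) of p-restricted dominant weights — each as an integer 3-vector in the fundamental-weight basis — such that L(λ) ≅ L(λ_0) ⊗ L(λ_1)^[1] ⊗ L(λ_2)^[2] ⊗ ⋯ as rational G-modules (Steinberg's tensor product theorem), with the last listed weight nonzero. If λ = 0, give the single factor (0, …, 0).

Compute c_i = Σ_j M_{ij} v_j with v = (-5, 20, -1):
  c_1 = 0*-5 + 0*20 + -1*-1 = 1
  c_2 = -4*-5 + -1*20 + -3*-1 = 3
  c_3 = -1*-5 + 0*20 + -3*-1 = 8
Base-3 expansion of each c_i:
  c_1 = 1 = 1·3^0
  c_2 = 3 = 0·3^0 + 1·3^1
  c_3 = 8 = 2·3^0 + 2·3^1
Factor λ_0 = (1, 0, 2)
Factor λ_1 = (0, 1, 2)

((1, 0, 2), (0, 1, 2))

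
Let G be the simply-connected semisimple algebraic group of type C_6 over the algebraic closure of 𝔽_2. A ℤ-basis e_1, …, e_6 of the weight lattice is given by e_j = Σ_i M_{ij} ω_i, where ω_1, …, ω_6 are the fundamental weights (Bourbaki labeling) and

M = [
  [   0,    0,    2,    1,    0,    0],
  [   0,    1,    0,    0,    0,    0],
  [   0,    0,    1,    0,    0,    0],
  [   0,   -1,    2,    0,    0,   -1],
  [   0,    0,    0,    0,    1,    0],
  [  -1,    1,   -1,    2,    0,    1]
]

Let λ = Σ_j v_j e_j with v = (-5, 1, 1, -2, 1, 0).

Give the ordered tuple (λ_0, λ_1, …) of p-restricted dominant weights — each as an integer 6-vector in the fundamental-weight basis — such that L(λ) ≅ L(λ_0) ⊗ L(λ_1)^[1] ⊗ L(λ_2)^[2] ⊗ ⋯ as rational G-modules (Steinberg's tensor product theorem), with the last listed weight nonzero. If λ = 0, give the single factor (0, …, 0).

In the fundamental-weight basis, λ has coordinates c = M·v (v = (-5, 1, 1, -2, 1, 0)):
  c_1 = 0*-5 + 0*1 + 2*1 + 1*-2 + 0*1 + 0*0 = 0
  c_2 = 0*-5 + 1*1 + 0*1 + 0*-2 + 0*1 + 0*0 = 1
  c_3 = 0*-5 + 0*1 + 1*1 + 0*-2 + 0*1 + 0*0 = 1
  c_4 = 0*-5 + -1*1 + 2*1 + 0*-2 + 0*1 + -1*0 = 1
  c_5 = 0*-5 + 0*1 + 0*1 + 0*-2 + 1*1 + 0*0 = 1
  c_6 = -1*-5 + 1*1 + -1*1 + 2*-2 + 0*1 + 1*0 = 1
Expand coordinatewise in base 2:
  c_1 = 0
  c_2 = 1 = 1·2^0
  c_3 = 1 = 1·2^0
  c_4 = 1 = 1·2^0
  c_5 = 1 = 1·2^0
  c_6 = 1 = 1·2^0
p-restricted factor λ_0 = (0, 1, 1, 1, 1, 1)

((0, 1, 1, 1, 1, 1),)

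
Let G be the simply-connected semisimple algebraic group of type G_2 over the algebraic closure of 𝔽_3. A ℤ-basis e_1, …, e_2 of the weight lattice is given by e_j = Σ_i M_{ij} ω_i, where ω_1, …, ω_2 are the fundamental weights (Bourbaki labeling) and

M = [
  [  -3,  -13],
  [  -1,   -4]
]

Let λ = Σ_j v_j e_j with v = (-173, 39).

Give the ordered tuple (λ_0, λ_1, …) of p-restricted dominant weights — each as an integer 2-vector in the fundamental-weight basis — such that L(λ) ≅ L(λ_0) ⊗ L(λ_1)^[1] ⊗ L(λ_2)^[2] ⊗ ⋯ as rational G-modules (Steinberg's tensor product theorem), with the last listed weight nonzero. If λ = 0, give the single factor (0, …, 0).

((0, 2), (1, 2), (1, 1))

Change of basis e → ω: c = M·v where v = (-173, 39):
  c_1 = (-3)·(-173) + (-13)·(39) = 12
  c_2 = (-1)·(-173) + (-4)·(39) = 17
p = 3; digits c_i = Σ_j d_{ij}·3^j, 0 ≤ d_{ij} < 3:
  c_1 = 12 = 0·3^0 + 1·3^1 + 1·3^2
  c_2 = 17 = 2·3^0 + 2·3^1 + 1·3^2
λ_0 = (0, 2)
λ_1 = (1, 2)
λ_2 = (1, 1)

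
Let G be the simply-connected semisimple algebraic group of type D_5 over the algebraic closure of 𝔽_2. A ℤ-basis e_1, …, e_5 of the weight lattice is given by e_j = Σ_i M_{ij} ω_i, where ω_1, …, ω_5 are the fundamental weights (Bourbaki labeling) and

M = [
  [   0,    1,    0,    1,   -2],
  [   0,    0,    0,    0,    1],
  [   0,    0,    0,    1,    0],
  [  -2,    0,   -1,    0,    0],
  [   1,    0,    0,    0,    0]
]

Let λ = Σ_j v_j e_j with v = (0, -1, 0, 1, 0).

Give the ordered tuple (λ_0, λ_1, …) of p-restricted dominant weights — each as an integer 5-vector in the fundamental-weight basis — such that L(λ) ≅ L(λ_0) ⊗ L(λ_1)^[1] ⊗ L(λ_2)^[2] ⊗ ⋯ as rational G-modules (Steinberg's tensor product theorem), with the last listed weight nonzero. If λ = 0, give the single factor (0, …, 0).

((0, 0, 1, 0, 0),)

ω-coordinates c = M·v, v = (0, -1, 0, 1, 0):
  c_1 = 0*0 + 1*-1 + 0*0 + 1*1 + -2*0 = 0
  c_2 = 0*0 + 0*-1 + 0*0 + 0*1 + 1*0 = 0
  c_3 = 0*0 + 0*-1 + 0*0 + 1*1 + 0*0 = 1
  c_4 = -2*0 + 0*-1 + -1*0 + 0*1 + 0*0 = 0
  c_5 = 1*0 + 0*-1 + 0*0 + 0*1 + 0*0 = 0
p = 2; digits c_i = Σ_j d_{ij}·2^j, 0 ≤ d_{ij} < 2:
  c_1 = 0
  c_2 = 0
  c_3 = 1 = 1·2^0
  c_4 = 0
  c_5 = 0
λ_0 = (0, 0, 1, 0, 0)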